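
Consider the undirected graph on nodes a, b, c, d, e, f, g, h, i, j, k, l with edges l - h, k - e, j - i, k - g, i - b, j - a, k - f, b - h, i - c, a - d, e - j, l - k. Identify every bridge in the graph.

a-d, a-j, c-i, f-k, g-k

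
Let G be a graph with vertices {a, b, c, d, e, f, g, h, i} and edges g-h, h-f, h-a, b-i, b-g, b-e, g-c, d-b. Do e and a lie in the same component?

Yes

From e we can reach a, b, c, d, e, f, g, h, i, which includes a.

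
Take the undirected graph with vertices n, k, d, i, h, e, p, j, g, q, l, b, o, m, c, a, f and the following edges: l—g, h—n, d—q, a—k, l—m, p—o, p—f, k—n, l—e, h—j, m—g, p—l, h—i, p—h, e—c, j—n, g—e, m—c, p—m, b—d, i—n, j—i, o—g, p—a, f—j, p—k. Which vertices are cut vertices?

Removing d increases the component count from 2 to 3, so d is a cut vertex.
Removing p increases the component count from 2 to 3, so p is a cut vertex.
By contrast removing n leaves 2 components; it is not a cut vertex. No other vertex is a cut vertex either.

d, p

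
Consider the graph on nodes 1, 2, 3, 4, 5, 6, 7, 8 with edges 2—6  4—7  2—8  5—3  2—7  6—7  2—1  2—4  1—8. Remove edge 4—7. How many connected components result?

2

4 and 7 are still connected via 4-2-7, so the component count stays at 2.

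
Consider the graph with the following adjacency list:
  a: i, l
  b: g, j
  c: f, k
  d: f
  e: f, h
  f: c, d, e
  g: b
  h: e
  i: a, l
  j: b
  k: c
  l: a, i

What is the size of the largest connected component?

Starting from b we can reach b, g, j. That is one component of size 3.
Starting from a we can reach a, i, l. That is one component of size 3.
Starting from c we can reach c, d, e, f, h, k. That is one component of size 6.
The largest has 6 vertices.

6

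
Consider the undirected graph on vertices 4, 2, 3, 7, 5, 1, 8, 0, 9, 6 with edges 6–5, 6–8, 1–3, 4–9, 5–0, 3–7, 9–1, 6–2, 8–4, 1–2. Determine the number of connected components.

Starting from 0 we can reach 0, 1, 2, 3, 4, 5, 6, 7, 8, 9. That is one component of size 10.
Total: 1 component.

1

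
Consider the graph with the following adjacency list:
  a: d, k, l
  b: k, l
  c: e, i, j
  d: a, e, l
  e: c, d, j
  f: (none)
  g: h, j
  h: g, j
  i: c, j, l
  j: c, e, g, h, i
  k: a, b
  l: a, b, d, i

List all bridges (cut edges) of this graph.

none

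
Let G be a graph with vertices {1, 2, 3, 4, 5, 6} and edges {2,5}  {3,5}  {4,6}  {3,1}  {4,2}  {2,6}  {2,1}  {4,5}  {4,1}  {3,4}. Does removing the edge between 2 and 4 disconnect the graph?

No

After removing 2–4, the path 2-6-4 still connects them, so the edge is not a bridge.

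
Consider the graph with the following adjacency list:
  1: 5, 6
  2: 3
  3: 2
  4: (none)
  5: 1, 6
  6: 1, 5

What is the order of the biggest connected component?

3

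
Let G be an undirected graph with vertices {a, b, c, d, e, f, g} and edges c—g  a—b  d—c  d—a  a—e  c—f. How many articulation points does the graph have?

3

Removing a increases the component count from 1 to 3, so a is a cut vertex.
Removing c increases the component count from 1 to 3, so c is a cut vertex.
Removing d increases the component count from 1 to 2, so d is a cut vertex.
By contrast removing e leaves 1 component; it is not a cut vertex. No other vertex is a cut vertex either.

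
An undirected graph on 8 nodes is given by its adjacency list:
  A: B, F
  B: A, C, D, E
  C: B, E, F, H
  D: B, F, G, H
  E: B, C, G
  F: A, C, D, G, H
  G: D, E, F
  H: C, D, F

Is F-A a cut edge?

No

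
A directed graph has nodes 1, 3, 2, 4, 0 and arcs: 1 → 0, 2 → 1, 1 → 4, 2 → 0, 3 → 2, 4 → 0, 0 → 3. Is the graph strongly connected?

From 2 we can reach every vertex (0, 1, 2, 3, 4), and every vertex can reach 2 (0, 1, 2, 3, 4). So the whole graph is one strongly connected component.

Yes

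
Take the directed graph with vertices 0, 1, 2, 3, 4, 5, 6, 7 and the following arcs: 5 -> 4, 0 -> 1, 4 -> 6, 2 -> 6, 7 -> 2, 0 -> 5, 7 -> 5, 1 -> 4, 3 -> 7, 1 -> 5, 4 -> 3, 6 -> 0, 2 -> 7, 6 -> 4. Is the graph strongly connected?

From 4 we can reach every vertex (0, 1, 2, 3, 4, 5, 6, 7), and every vertex can reach 4 (0, 1, 2, 3, 4, 5, 6, 7). So the whole graph is one strongly connected component.

Yes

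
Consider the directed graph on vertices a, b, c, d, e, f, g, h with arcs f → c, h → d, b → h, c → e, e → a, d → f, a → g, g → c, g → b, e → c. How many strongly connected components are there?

{a, b, c, d, e, f, g, h} are all mutually reachable — one SCC of size 8.
That gives 1 strongly connected component.

1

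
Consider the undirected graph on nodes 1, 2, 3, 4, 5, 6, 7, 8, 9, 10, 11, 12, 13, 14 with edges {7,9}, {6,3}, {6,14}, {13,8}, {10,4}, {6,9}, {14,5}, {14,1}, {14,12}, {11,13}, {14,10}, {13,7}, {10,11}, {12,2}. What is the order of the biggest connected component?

14

Starting from 1 we can reach 1, 2, 3, 4, 5, 6, 7, 8, 9, 10, 11, 12, 13, 14. That is one component of size 14.
The largest has 14 vertices.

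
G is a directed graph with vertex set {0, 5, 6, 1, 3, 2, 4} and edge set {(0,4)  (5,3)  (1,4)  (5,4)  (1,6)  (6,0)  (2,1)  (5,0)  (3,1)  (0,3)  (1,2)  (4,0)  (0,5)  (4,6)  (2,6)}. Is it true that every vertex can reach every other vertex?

Yes

From 0 we can reach every vertex (0, 1, 2, 3, 4, 5, 6), and every vertex can reach 0 (0, 1, 2, 3, 4, 5, 6). So the whole graph is one strongly connected component.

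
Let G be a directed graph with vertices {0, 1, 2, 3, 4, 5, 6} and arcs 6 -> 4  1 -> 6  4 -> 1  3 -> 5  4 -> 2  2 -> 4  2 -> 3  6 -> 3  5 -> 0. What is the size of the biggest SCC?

4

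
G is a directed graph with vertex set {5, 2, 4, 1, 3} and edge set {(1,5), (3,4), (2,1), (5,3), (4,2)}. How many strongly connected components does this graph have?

1

{1, 2, 3, 4, 5} are all mutually reachable — one SCC of size 5.
That gives 1 strongly connected component.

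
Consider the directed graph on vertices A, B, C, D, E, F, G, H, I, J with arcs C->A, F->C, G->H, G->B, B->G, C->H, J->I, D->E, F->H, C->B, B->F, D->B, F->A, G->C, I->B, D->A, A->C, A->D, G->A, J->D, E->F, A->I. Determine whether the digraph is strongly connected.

There is no directed path from I to J, so the graph is not strongly connected.

No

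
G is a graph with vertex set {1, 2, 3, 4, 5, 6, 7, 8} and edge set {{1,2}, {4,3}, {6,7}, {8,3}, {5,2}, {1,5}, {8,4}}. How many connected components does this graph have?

3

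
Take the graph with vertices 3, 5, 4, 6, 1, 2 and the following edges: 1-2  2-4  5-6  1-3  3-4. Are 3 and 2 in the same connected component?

Yes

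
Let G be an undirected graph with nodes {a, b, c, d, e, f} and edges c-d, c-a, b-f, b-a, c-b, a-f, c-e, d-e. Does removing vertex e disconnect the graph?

Deleting e leaves 1 component (was 1) (its neighbors c, d remain connected to each other), so e is not a cut vertex.

No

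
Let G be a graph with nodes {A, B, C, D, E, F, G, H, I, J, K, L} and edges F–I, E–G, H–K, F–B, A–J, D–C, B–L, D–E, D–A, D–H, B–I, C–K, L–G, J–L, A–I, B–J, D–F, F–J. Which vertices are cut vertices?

Removing D increases the component count from 1 to 2, so D is a cut vertex.
By contrast removing J leaves 1 component; it is not a cut vertex. No other vertex is a cut vertex either.

D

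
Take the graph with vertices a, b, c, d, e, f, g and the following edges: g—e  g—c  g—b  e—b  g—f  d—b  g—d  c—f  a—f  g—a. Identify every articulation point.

Removing g increases the component count from 1 to 2, so g is a cut vertex.
By contrast removing b leaves 1 component; it is not a cut vertex. No other vertex is a cut vertex either.

g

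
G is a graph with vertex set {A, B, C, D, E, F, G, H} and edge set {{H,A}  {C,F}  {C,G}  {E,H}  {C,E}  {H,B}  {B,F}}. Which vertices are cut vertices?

Removing C increases the component count from 2 to 3, so C is a cut vertex.
Removing H increases the component count from 2 to 3, so H is a cut vertex.
By contrast removing A leaves 2 components; it is not a cut vertex. No other vertex is a cut vertex either.

C, H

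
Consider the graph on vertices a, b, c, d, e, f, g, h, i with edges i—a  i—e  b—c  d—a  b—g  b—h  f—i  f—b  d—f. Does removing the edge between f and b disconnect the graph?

Removing f—b leaves no path between f and b: the component count goes from 1 to 2. So it is a bridge.

Yes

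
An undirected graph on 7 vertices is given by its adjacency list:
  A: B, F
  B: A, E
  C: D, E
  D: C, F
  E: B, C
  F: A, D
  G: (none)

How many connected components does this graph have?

2

G is isolated — a component by itself.
Starting from A we can reach A, B, C, D, E, F. That is one component of size 6.
Total: 2 components.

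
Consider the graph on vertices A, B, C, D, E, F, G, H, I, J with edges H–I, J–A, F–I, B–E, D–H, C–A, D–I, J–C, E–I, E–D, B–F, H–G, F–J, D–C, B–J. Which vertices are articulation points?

H

Removing H increases the component count from 1 to 2, so H is a cut vertex.
By contrast removing A leaves 1 component; it is not a cut vertex. No other vertex is a cut vertex either.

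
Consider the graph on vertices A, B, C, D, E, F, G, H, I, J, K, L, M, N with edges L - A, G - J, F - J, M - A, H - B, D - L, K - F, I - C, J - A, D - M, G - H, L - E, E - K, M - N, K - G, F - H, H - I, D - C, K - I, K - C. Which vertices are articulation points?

H, M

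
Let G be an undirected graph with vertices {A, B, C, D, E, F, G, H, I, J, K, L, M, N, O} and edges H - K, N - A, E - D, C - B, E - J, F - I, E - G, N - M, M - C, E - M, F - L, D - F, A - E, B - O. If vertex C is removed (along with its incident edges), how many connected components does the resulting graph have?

3

With C gone, the remaining components are: {B, O}; {H, K}; {A, D, E, F, G, I, J, L, M, N}.
That is 3 components.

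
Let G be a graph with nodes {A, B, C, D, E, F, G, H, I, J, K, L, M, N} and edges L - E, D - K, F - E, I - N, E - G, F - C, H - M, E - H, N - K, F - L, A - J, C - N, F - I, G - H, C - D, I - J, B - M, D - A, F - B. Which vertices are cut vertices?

F

Removing F increases the component count from 1 to 2, so F is a cut vertex.
By contrast removing B leaves 1 component; it is not a cut vertex. No other vertex is a cut vertex either.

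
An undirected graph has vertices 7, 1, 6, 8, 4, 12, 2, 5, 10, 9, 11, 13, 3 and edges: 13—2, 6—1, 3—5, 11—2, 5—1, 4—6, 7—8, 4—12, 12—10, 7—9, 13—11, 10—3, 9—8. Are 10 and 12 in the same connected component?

Yes

From 10 we can reach 1, 3, 4, 5, 6, 10, 12, which includes 12.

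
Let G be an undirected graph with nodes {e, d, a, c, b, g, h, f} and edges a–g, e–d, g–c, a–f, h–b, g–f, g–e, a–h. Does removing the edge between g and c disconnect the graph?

Yes

Removing g–c leaves no path between g and c: the component count goes from 1 to 2. So it is a bridge.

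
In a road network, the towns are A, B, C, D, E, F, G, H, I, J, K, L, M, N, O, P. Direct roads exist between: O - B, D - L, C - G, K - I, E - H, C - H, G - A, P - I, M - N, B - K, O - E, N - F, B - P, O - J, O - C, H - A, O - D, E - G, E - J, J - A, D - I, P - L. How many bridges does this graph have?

The edges on the cycle B-K-I-P-B are not bridges since each lies on that cycle.
But removing M - N disconnects M from N; removing N - F disconnects N from F — these are bridges.
That makes 2 bridges.

2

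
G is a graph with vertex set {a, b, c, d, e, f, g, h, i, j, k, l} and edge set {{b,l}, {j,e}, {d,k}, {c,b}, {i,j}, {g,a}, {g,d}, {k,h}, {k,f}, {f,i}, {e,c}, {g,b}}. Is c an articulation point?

No

Deleting c leaves 1 component (was 1) (its neighbors b, e remain connected to each other), so c is not a cut vertex.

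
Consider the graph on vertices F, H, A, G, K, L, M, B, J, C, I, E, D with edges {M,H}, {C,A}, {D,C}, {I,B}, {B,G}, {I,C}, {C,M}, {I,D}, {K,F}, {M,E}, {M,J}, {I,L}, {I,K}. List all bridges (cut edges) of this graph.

A-C, B-G, B-I, C-M, E-M, F-K, H-M, I-K, I-L, J-M

The edges on the cycle I-D-C-I are not bridges since each lies on that cycle.
But removing B - G disconnects B from G; removing J - M disconnects J from M; removing C - A disconnects C from A; removing I - K disconnects I from K — these are bridges.
In total 10 edges are bridges.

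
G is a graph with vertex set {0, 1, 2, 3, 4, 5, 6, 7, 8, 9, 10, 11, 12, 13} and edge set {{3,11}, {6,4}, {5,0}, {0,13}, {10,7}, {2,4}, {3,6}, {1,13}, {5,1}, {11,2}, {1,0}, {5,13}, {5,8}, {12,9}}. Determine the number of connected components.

Starting from 9 we can reach 9, 12. That is one component of size 2.
Starting from 7 we can reach 7, 10. That is one component of size 2.
Starting from 2 we can reach 2, 3, 4, 6, 11. That is one component of size 5.
Starting from 0 we can reach 0, 1, 5, 8, 13. That is one component of size 5.
Total: 4 components.

4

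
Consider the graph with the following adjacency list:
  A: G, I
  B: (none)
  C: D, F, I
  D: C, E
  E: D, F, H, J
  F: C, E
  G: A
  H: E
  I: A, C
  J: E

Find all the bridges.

The edges on the cycle C-D-E-F-C are not bridges since each lies on that cycle.
But removing E-H disconnects E from H; removing E-J disconnects E from J; removing C-I disconnects C from I; removing G-A disconnects G from A — these are bridges.
In total 5 edges are bridges.

A-G, A-I, C-I, E-H, E-J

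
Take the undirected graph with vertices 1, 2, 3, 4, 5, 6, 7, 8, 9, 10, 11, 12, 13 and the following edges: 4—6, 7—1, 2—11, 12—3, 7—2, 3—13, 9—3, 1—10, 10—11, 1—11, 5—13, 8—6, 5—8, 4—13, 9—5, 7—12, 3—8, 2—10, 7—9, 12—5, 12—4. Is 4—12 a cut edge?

After removing 4—12, the path 4-13-3-12 still connects them, so the edge is not a bridge.

No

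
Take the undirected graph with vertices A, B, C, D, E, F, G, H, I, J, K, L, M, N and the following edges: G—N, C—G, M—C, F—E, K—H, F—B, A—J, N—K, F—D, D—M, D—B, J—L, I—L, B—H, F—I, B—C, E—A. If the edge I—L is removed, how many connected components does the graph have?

I and L are still connected via I-F-E-A-J-L, so the component count stays at 1.

1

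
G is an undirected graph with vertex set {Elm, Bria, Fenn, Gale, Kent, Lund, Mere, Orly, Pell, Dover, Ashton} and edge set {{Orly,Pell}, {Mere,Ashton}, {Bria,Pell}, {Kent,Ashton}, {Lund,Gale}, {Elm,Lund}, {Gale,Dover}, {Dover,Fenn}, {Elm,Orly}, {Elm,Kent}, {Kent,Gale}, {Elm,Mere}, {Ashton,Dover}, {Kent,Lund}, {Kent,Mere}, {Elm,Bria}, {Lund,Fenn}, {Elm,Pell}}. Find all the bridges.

none

The edges on the cycle Elm-Kent-Gale-Lund-Elm are not bridges since each lies on that cycle.
Every edge lies on some cycle, so there are no bridges.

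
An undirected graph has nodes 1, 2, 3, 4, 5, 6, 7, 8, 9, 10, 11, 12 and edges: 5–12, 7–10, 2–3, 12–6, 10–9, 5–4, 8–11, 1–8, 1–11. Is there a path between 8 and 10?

The component containing 8 is {1, 8, 11}, and 10 is not in it.

No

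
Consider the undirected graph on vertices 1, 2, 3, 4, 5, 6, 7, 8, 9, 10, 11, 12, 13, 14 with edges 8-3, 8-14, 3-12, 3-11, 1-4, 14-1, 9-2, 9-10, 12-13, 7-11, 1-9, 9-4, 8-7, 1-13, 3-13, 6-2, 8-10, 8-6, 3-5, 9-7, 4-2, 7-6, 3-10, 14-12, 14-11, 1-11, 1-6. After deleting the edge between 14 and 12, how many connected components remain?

14 and 12 are still connected via 14-8-3-12, so the component count stays at 1.

1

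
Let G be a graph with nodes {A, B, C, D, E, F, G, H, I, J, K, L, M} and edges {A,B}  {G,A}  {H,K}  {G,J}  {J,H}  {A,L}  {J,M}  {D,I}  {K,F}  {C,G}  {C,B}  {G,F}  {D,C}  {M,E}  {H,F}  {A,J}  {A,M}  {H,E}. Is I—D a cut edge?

Yes

Removing I—D leaves no path between I and D: the component count goes from 1 to 2. So it is a bridge.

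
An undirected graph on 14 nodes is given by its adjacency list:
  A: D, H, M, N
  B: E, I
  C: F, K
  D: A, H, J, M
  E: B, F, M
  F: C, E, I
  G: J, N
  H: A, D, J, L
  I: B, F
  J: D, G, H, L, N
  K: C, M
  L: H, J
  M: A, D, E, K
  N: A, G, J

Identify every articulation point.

M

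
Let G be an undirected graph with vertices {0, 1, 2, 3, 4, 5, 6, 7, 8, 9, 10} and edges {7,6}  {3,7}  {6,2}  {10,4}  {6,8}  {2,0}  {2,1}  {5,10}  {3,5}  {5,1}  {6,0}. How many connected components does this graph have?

9 is isolated — a component by itself.
Starting from 0 we can reach 0, 1, 2, 3, 4, 5, 6, 7, 8, 10. That is one component of size 10.
Total: 2 components.

2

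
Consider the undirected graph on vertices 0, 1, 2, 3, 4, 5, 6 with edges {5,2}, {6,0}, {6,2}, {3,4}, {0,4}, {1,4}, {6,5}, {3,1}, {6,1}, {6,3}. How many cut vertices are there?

Removing 6 increases the component count from 1 to 2, so 6 is a cut vertex.
By contrast removing 4 leaves 1 component; it is not a cut vertex. No other vertex is a cut vertex either.

1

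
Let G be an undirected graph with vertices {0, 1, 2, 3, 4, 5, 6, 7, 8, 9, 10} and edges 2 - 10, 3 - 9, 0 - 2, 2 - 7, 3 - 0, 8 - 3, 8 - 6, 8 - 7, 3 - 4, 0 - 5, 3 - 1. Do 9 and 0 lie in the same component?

Yes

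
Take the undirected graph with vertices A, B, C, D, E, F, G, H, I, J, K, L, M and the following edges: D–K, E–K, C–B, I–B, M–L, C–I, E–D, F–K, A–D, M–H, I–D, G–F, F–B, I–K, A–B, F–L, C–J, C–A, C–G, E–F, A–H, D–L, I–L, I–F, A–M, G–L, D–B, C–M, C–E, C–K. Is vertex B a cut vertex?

No

Deleting B leaves 1 component (was 1) (its neighbors A, C, D, F, I remain connected to each other), so B is not a cut vertex.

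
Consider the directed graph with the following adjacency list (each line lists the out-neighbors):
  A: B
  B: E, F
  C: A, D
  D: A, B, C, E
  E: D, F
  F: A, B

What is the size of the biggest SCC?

{A, B, C, D, E, F} are all mutually reachable — one SCC of size 6.
The largest has 6 vertices.

6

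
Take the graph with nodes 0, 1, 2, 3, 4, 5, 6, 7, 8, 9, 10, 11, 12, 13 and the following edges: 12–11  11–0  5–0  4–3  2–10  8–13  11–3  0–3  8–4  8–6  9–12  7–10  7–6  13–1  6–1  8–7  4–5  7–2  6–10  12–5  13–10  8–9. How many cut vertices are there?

Removing 8 increases the component count from 1 to 2, so 8 is a cut vertex.
By contrast removing 12 leaves 1 component; it is not a cut vertex. No other vertex is a cut vertex either.

1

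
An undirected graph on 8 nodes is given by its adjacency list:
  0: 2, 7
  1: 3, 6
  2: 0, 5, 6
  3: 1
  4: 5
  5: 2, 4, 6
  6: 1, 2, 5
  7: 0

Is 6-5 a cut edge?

After removing 6-5, the path 6-2-5 still connects them, so the edge is not a bridge.

No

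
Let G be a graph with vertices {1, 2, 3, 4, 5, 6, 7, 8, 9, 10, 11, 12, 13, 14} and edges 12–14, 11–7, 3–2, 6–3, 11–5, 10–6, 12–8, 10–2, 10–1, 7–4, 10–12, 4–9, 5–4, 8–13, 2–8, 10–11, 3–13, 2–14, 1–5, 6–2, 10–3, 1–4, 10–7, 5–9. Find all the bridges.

none

The edges on the cycle 1-5-9-4-1 are not bridges since each lies on that cycle.
Every edge lies on some cycle, so there are no bridges.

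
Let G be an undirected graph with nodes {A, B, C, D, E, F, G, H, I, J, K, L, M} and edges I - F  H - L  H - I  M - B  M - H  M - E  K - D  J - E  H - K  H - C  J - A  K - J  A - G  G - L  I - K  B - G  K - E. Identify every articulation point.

H, I, K

Removing H increases the component count from 1 to 2, so H is a cut vertex.
Removing I increases the component count from 1 to 2, so I is a cut vertex.
Removing K increases the component count from 1 to 2, so K is a cut vertex.
By contrast removing D leaves 1 component; it is not a cut vertex. No other vertex is a cut vertex either.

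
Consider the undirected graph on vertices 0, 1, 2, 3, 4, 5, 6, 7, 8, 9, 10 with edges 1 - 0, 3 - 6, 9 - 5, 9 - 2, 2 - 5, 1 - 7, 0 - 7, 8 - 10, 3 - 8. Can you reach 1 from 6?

The component containing 6 is {3, 6, 8, 10}, and 1 is not in it.

No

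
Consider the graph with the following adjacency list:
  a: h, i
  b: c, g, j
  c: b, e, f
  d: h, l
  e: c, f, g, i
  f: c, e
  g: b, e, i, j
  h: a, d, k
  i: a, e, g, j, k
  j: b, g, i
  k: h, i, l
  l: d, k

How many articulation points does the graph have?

Removing i increases the component count from 1 to 2, so i is a cut vertex.
By contrast removing d leaves 1 component; it is not a cut vertex. No other vertex is a cut vertex either.

1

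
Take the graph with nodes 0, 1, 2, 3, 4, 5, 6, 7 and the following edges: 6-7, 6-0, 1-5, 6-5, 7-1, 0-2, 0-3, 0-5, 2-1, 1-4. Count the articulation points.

Removing 0 increases the component count from 1 to 2, so 0 is a cut vertex.
Removing 1 increases the component count from 1 to 2, so 1 is a cut vertex.
By contrast removing 6 leaves 1 component; it is not a cut vertex. No other vertex is a cut vertex either.

2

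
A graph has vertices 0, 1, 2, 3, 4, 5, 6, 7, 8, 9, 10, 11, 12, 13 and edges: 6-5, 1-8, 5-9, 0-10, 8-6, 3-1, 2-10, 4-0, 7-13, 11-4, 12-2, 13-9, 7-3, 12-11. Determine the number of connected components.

2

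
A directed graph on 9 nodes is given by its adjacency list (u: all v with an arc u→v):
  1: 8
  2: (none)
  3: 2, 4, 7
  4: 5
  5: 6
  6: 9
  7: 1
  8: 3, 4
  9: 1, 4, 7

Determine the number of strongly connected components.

2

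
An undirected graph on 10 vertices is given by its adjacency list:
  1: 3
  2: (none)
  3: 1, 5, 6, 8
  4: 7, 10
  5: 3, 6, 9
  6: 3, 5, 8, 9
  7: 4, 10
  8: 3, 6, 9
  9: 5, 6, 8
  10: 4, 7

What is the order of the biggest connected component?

6

2 is isolated — a component by itself.
Starting from 4 we can reach 4, 7, 10. That is one component of size 3.
Starting from 1 we can reach 1, 3, 5, 6, 8, 9. That is one component of size 6.
The largest has 6 vertices.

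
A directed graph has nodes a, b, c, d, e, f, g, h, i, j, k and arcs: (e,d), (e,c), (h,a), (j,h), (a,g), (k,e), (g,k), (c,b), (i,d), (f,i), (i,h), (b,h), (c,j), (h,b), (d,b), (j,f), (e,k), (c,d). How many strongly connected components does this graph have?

1

{a, b, c, d, e, f, g, h, i, j, k} are all mutually reachable — one SCC of size 11.
That gives 1 strongly connected component.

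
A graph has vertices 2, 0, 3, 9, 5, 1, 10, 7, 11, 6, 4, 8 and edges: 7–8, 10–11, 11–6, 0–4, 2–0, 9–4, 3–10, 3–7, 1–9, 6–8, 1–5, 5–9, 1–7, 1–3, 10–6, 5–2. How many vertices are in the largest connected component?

Starting from 0 we can reach 0, 1, 2, 3, 4, 5, 6, 7, 8, 9, 10, 11. That is one component of size 12.
The largest has 12 vertices.

12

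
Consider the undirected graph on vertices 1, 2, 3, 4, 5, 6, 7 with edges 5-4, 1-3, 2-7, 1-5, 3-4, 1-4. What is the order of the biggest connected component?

6 is isolated — a component by itself.
Starting from 2 we can reach 2, 7. That is one component of size 2.
Starting from 1 we can reach 1, 3, 4, 5. That is one component of size 4.
The largest has 4 vertices.

4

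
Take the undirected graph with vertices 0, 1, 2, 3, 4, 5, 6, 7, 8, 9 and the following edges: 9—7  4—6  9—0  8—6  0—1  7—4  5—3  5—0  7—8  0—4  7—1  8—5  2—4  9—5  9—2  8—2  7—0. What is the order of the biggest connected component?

10

Starting from 0 we can reach 0, 1, 2, 3, 4, 5, 6, 7, 8, 9. That is one component of size 10.
The largest has 10 vertices.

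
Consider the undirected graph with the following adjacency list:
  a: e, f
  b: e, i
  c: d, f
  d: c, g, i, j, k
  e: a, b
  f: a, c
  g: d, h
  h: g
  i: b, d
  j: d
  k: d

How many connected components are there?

Starting from a we can reach a, b, c, d, e, f, g, h, i, j, k. That is one component of size 11.
Total: 1 component.

1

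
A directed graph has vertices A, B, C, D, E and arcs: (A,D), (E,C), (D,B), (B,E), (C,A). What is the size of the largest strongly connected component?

5

{A, B, C, D, E} are all mutually reachable — one SCC of size 5.
The largest has 5 vertices.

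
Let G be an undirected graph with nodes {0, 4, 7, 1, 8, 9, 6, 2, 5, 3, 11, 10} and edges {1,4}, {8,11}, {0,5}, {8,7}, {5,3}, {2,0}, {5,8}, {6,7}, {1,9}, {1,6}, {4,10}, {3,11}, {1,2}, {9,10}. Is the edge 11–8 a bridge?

After removing 11–8, the path 11-3-5-8 still connects them, so the edge is not a bridge.

No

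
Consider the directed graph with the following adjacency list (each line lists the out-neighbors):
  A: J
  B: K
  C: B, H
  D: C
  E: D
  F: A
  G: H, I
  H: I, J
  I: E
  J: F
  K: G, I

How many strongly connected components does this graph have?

2

{B, C, D, E, G, H, I, K} are all mutually reachable — one SCC of size 8.
{A, F, J} are all mutually reachable — one SCC of size 3.
That gives 2 strongly connected components.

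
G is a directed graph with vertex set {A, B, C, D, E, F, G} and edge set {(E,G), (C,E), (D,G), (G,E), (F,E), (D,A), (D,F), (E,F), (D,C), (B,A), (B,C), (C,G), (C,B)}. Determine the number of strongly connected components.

{E, F, G} are all mutually reachable — one SCC of size 3.
{B, C} are all mutually reachable — one SCC of size 2.
{A} is an SCC by itself.
{D} is an SCC by itself.
That gives 4 strongly connected components.

4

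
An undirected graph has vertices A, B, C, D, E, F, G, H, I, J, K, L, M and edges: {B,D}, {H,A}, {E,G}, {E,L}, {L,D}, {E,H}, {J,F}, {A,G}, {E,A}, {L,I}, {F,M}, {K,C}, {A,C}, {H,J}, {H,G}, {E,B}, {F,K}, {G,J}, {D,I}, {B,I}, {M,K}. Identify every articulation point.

E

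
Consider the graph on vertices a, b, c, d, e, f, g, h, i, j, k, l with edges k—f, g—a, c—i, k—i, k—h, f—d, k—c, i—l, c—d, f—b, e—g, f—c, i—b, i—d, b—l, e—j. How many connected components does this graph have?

Starting from a we can reach a, e, g, j. That is one component of size 4.
Starting from b we can reach b, c, d, f, h, i, k, l. That is one component of size 8.
Total: 2 components.

2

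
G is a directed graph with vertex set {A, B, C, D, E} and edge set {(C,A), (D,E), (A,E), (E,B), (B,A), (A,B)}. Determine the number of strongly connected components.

{A, B, E} are all mutually reachable — one SCC of size 3.
{D} is an SCC by itself.
{C} is an SCC by itself.
That gives 3 strongly connected components.

3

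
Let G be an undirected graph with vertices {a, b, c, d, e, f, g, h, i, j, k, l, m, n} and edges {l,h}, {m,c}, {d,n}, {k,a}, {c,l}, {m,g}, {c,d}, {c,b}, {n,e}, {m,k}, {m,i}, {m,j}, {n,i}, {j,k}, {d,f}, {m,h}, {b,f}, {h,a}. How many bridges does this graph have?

2

The edges on the cycle m-j-k-m are not bridges since each lies on that cycle.
But removing m-g disconnects m from g; removing n-e disconnects n from e — these are bridges.
That makes 2 bridges.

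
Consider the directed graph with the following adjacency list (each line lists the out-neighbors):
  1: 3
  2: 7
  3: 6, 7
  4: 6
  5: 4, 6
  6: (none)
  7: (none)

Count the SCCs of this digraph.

7

{5} is an SCC by itself.
{4} is an SCC by itself.
{3} is an SCC by itself.
{1} is an SCC by itself.
{2} is an SCC by itself.
(and 2 more singleton SCCs)
That gives 7 strongly connected components.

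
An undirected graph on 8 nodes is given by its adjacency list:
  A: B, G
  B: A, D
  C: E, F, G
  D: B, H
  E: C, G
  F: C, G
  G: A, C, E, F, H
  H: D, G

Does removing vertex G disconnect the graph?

Yes

Deleting G raises the number of components from 1 to 2, so G is a cut vertex.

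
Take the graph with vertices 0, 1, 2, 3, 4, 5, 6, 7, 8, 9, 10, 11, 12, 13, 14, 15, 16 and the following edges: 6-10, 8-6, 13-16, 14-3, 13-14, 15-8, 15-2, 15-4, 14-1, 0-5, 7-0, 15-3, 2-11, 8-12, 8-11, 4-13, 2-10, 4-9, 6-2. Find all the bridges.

0-5, 0-7, 1-14, 12-8, 13-16, 4-9

The edges on the cycle 15-8-6-2-15 are not bridges since each lies on that cycle.
But removing 12-8 disconnects 12 from 8; removing 1-14 disconnects 1 from 14; removing 5-0 disconnects 5 from 0; removing 13-16 disconnects 13 from 16 — these are bridges.
In total 6 edges are bridges.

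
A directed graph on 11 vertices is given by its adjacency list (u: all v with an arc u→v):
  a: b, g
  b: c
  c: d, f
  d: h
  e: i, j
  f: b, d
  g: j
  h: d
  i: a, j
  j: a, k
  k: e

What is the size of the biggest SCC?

{a, e, g, i, j, k} are all mutually reachable — one SCC of size 6.
{b, c, f} are all mutually reachable — one SCC of size 3.
{d, h} are all mutually reachable — one SCC of size 2.
The largest has 6 vertices.

6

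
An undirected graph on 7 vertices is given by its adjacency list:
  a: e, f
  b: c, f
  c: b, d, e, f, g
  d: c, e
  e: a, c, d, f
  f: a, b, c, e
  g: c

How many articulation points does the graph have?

1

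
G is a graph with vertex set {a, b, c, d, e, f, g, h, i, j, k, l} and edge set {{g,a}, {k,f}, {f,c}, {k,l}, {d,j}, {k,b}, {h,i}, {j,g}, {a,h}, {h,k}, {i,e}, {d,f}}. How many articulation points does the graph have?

Removing f increases the component count from 1 to 2, so f is a cut vertex.
Removing h increases the component count from 1 to 2, so h is a cut vertex.
Removing i increases the component count from 1 to 2, so i is a cut vertex.
Likewise k is a cut vertex.
By contrast removing j leaves 1 component; it is not a cut vertex. No other vertex is a cut vertex either.

4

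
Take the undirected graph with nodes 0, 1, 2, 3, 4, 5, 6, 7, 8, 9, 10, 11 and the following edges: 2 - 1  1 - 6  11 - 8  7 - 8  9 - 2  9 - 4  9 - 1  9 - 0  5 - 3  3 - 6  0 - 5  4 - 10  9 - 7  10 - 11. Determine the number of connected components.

Starting from 0 we can reach 0, 1, 2, 3, 4, 5, 6, 7, 8, 9, 10, 11. That is one component of size 12.
Total: 1 component.

1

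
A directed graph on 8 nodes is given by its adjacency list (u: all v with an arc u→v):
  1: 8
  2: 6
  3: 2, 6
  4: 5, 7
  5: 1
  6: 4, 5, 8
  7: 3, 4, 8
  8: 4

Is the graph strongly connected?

Yes

From 7 we can reach every vertex (1, 2, 3, 4, 5, 6, 7, 8), and every vertex can reach 7 (1, 2, 3, 4, 5, 6, 7, 8). So the whole graph is one strongly connected component.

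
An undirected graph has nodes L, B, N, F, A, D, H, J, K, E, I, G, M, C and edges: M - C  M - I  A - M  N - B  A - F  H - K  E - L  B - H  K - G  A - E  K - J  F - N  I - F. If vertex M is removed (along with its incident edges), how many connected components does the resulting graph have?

3

With M gone, the remaining components are: {C}; {D}; {A, B, E, F, G, H, I, J, K, L, N}.
That is 3 components.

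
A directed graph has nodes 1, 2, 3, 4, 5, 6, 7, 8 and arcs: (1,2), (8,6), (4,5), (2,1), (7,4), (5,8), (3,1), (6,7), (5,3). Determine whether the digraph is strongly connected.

No

There is no directed path from 3 to 7, so the graph is not strongly connected.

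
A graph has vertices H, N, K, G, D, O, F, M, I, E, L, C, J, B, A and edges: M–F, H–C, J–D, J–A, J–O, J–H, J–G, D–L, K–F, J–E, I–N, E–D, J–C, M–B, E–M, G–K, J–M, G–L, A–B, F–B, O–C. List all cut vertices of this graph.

J

Removing J increases the component count from 2 to 3, so J is a cut vertex.
By contrast removing A leaves 2 components; it is not a cut vertex. No other vertex is a cut vertex either.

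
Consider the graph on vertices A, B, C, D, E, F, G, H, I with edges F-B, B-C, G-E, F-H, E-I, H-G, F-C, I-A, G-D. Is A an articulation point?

Deleting A leaves 1 component (was 1), so A is not a cut vertex.

No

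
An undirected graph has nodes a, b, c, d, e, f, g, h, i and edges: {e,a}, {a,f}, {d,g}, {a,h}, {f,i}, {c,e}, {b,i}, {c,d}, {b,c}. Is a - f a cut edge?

No

After removing a - f, the path a-e-c-b-i-f still connects them, so the edge is not a bridge.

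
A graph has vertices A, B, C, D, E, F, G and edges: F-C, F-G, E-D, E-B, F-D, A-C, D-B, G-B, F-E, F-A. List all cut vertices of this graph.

Removing F increases the component count from 1 to 2, so F is a cut vertex.
By contrast removing A leaves 1 component; it is not a cut vertex. No other vertex is a cut vertex either.

F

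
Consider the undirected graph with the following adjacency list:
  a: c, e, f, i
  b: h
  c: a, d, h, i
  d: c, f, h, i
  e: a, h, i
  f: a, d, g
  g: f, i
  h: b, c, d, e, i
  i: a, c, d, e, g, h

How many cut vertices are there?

1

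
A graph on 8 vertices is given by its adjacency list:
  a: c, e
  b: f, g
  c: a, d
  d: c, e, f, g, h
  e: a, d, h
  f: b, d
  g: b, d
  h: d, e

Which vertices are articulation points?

Removing d increases the component count from 1 to 2, so d is a cut vertex.
By contrast removing f leaves 1 component; it is not a cut vertex. No other vertex is a cut vertex either.

d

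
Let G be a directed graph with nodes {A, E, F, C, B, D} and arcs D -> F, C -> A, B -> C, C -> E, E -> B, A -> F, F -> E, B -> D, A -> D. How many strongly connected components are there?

{A, B, C, D, E, F} are all mutually reachable — one SCC of size 6.
That gives 1 strongly connected component.

1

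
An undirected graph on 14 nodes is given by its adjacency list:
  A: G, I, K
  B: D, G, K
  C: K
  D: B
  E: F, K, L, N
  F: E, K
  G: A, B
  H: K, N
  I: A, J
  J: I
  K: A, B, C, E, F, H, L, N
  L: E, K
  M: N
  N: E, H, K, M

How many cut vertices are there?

5

Removing A increases the component count from 1 to 2, so A is a cut vertex.
Removing B increases the component count from 1 to 2, so B is a cut vertex.
Removing I increases the component count from 1 to 2, so I is a cut vertex.
Likewise K, N are cut vertices.
By contrast removing J leaves 1 component; it is not a cut vertex. No other vertex is a cut vertex either.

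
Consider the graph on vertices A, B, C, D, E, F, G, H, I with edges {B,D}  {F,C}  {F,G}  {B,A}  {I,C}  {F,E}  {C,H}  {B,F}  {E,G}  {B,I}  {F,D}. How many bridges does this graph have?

2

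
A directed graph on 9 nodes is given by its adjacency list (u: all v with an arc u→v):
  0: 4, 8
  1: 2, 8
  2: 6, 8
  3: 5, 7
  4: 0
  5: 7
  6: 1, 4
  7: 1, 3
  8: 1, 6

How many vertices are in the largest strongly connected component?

{0, 1, 2, 4, 6, 8} are all mutually reachable — one SCC of size 6.
{3, 5, 7} are all mutually reachable — one SCC of size 3.
The largest has 6 vertices.

6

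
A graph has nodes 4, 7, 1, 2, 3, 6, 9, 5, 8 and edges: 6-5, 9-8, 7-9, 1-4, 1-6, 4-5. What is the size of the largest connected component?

2 is isolated — a component by itself.
3 is isolated — a component by itself.
Starting from 7 we can reach 7, 8, 9. That is one component of size 3.
Starting from 1 we can reach 1, 4, 5, 6. That is one component of size 4.
The largest has 4 vertices.

4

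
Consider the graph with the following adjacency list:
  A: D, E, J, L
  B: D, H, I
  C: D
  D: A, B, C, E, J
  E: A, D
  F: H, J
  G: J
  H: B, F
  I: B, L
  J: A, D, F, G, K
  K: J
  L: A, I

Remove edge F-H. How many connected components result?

F and H are still connected via F-J-D-B-H, so the component count stays at 1.

1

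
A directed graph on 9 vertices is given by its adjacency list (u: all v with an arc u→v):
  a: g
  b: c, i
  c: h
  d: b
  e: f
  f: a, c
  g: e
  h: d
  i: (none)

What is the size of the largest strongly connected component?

{b, c, d, h} are all mutually reachable — one SCC of size 4.
{a, e, f, g} are all mutually reachable — one SCC of size 4.
{i} is an SCC by itself.
The largest has 4 vertices.

4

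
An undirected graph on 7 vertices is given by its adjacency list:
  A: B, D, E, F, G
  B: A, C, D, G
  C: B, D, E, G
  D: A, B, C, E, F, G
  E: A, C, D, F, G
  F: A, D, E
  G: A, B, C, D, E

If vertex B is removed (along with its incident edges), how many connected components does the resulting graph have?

1

With B gone, the remaining components are: {A, C, D, E, F, G}.
That is 1 component.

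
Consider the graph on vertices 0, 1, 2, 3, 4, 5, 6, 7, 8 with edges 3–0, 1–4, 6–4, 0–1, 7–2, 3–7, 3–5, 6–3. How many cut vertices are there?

2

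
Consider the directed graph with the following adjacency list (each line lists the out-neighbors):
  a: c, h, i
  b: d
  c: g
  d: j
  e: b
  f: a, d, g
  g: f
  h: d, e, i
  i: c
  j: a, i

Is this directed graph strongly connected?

Yes

From c we can reach every vertex (a, b, c, d, e, f, g, h, i, j), and every vertex can reach c (a, b, c, d, e, f, g, h, i, j). So the whole graph is one strongly connected component.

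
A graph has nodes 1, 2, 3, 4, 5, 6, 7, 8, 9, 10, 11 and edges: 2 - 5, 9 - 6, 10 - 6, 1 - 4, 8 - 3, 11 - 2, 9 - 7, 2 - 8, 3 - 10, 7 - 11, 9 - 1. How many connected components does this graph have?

1

Starting from 1 we can reach 1, 2, 3, 4, 5, 6, 7, 8, 9, 10, 11. That is one component of size 11.
Total: 1 component.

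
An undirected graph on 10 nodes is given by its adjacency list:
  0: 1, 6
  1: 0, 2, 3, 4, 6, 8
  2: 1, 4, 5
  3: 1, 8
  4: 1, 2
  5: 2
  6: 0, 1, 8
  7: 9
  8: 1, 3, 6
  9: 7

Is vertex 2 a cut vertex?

Yes

Deleting 2 raises the number of components from 2 to 3, so 2 is a cut vertex.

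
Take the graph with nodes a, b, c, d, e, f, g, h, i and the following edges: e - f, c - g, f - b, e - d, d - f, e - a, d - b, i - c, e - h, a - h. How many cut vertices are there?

2

Removing c increases the component count from 2 to 3, so c is a cut vertex.
Removing e increases the component count from 2 to 3, so e is a cut vertex.
By contrast removing g leaves 2 components; it is not a cut vertex. No other vertex is a cut vertex either.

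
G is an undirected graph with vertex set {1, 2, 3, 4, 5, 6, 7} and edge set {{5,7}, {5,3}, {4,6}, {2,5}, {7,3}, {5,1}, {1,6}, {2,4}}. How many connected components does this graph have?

1

Starting from 1 we can reach 1, 2, 3, 4, 5, 6, 7. That is one component of size 7.
Total: 1 component.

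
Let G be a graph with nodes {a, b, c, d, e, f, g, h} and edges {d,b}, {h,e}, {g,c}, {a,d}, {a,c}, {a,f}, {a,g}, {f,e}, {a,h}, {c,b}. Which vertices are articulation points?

Removing a increases the component count from 1 to 2, so a is a cut vertex.
By contrast removing d leaves 1 component; it is not a cut vertex. No other vertex is a cut vertex either.

a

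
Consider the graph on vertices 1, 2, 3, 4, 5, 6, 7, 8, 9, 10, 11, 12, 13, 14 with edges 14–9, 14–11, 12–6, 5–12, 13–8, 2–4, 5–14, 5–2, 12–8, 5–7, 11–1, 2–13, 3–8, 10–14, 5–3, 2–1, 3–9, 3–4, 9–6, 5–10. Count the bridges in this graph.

1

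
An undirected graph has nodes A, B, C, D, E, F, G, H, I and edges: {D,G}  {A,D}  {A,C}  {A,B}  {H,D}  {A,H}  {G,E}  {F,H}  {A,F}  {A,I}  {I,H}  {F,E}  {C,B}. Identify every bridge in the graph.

none

The edges on the cycle A-C-B-A are not bridges since each lies on that cycle.
Every edge lies on some cycle, so there are no bridges.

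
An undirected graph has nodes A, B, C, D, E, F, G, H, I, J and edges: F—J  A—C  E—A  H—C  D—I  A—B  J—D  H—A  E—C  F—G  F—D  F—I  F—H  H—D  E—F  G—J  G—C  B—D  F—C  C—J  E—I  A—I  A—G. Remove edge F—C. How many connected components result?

F and C are still connected via F-E-C, so the component count stays at 1.

1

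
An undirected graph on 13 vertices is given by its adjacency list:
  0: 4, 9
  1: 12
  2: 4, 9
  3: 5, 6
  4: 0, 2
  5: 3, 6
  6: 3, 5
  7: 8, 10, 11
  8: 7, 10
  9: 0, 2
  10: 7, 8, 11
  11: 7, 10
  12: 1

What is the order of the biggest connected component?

Starting from 1 we can reach 1, 12. That is one component of size 2.
Starting from 3 we can reach 3, 5, 6. That is one component of size 3.
Starting from 7 we can reach 7, 8, 10, 11. That is one component of size 4.
Starting from 0 we can reach 0, 2, 4, 9. That is one component of size 4.
The largest has 4 vertices.

4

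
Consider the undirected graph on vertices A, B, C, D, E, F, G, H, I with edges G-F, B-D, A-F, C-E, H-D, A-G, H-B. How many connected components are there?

I is isolated — a component by itself.
Starting from C we can reach C, E. That is one component of size 2.
Starting from A we can reach A, F, G. That is one component of size 3.
Starting from B we can reach B, D, H. That is one component of size 3.
Total: 4 components.

4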